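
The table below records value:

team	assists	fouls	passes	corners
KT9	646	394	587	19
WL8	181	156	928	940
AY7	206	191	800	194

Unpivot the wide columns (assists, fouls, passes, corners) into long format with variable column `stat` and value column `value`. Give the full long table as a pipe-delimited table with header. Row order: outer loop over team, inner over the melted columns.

| team | stat | value |
| KT9 | assists | 646 |
| KT9 | fouls | 394 |
| KT9 | passes | 587 |
| KT9 | corners | 19 |
| WL8 | assists | 181 |
| WL8 | fouls | 156 |
| WL8 | passes | 928 |
| WL8 | corners | 940 |
| AY7 | assists | 206 |
| AY7 | fouls | 191 |
| AY7 | passes | 800 |
| AY7 | corners | 194 |

Each (team, column) pair becomes one row: 3 × 4 = 12 rows.
For example, (KT9, assists) → value=646.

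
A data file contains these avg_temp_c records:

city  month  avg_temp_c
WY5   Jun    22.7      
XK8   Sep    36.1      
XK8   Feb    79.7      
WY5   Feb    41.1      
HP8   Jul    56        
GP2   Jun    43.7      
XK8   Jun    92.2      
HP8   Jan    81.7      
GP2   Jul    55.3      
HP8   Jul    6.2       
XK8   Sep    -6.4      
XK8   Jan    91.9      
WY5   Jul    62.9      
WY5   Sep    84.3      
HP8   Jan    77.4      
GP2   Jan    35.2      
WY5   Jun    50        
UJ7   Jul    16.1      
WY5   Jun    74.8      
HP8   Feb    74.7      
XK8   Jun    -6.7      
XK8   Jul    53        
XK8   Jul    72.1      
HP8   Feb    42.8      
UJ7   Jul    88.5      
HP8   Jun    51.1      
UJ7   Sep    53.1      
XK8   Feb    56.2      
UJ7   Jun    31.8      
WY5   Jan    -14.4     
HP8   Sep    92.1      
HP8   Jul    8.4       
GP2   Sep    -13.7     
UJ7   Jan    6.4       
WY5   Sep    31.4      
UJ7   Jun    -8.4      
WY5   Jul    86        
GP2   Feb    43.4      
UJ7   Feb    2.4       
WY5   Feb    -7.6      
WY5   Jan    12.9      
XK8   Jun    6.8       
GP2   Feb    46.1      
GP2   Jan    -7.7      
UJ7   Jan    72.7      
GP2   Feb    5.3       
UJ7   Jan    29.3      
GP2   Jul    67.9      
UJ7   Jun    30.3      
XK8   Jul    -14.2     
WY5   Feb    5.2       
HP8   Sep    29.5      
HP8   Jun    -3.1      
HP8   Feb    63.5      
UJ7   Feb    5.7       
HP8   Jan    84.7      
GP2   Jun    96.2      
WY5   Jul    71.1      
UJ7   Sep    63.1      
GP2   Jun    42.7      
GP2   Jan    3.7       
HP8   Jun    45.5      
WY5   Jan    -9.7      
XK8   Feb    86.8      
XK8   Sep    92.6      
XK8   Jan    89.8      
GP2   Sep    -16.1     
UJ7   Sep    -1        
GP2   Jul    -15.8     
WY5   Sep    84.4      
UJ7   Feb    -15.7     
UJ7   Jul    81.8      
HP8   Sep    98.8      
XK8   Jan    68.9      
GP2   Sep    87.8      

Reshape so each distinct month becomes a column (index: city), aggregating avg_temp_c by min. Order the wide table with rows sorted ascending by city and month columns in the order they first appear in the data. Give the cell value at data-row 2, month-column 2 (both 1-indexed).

29.5

With rows sorted ascending by city, row 2 is city=HP8. month columns in first-appearance order: Jun, Sep, Feb, Jul, Jan; column 2 is Sep.
Long rows with city=HP8, month=Sep: min(92.1, 29.5, 98.8) = 29.5.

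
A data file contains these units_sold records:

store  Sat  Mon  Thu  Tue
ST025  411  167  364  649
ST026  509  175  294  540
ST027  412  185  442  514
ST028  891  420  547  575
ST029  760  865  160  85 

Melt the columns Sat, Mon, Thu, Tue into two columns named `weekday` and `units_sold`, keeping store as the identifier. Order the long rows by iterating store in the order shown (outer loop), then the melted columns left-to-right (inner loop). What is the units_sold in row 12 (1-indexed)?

20 rows total (5 × 4). Row 12: index ⌊(12-1)/4⌋ = 2 into store → ST027; (12-1) mod 4 = 3 into the melted columns → Tue.
So row 12 is (ST027, Tue, 514); units_sold = 514.

514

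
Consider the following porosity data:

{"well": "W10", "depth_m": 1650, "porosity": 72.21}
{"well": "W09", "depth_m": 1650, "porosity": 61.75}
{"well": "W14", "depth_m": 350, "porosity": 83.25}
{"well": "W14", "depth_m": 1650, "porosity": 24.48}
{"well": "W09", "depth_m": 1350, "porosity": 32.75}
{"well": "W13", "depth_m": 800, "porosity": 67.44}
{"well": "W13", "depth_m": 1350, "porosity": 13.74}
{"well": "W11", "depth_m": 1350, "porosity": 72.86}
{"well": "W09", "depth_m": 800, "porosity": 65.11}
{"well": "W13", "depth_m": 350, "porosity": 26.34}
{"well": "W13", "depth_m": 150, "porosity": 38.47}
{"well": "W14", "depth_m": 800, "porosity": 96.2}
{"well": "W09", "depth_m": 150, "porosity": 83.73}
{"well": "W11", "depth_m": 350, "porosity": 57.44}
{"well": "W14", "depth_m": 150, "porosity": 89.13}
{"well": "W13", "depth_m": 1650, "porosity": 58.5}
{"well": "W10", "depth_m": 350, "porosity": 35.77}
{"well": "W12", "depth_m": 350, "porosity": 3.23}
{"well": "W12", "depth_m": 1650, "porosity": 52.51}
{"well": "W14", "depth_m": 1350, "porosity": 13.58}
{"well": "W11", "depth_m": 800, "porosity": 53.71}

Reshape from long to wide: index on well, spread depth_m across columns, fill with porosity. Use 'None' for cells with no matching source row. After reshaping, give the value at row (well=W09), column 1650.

The long row with well=W09, depth_m=1650 has porosity=61.75.

61.75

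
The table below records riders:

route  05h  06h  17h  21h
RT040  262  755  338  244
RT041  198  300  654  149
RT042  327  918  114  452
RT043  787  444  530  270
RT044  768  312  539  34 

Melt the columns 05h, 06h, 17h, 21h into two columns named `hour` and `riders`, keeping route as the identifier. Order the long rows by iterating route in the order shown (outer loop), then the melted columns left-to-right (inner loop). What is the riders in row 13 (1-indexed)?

20 rows total (5 × 4). Row 13: index ⌊(13-1)/4⌋ = 3 into route → RT043; (13-1) mod 4 = 0 into the melted columns → 05h.
So row 13 is (RT043, 05h, 787); riders = 787.

787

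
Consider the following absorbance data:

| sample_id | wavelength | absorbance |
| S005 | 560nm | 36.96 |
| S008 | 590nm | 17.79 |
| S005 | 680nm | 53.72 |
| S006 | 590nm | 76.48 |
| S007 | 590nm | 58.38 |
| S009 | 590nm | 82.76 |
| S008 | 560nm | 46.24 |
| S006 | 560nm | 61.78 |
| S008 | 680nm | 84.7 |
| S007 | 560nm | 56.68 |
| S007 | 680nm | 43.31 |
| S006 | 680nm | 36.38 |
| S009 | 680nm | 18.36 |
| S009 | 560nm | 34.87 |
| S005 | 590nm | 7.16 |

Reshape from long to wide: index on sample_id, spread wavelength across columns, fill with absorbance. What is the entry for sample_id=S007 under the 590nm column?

Wide layout: rows indexed by sample_id, columns are the 3 distinct wavelength values (560nm, 590nm, 680nm).
Cell (sample_id=S007, wavelength=590nm) draws from the long row where sample_id=S007 and wavelength=590nm, which has absorbance=58.38.

58.38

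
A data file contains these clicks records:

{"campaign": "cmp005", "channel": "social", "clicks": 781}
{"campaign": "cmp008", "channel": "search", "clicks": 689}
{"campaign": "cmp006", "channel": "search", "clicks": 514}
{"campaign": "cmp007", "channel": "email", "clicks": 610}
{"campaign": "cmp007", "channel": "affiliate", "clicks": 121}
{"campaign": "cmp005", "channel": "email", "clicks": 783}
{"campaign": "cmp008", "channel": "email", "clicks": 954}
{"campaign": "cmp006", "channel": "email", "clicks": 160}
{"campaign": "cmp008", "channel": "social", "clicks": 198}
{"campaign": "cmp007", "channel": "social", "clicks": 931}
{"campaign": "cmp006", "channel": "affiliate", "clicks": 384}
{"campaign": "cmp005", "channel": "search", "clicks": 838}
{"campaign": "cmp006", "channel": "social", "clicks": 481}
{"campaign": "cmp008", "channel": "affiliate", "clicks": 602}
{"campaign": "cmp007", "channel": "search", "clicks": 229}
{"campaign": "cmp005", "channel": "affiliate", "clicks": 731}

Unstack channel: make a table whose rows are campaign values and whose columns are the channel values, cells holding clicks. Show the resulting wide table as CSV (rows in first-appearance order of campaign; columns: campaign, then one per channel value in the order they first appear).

Columns: campaign plus the 4 distinct channel values (social, search, email, affiliate).
For example, row cmp005 column social takes clicks=781 from the long row (cmp005, social).

campaign,social,search,email,affiliate
cmp005,781,838,783,731
cmp008,198,689,954,602
cmp006,481,514,160,384
cmp007,931,229,610,121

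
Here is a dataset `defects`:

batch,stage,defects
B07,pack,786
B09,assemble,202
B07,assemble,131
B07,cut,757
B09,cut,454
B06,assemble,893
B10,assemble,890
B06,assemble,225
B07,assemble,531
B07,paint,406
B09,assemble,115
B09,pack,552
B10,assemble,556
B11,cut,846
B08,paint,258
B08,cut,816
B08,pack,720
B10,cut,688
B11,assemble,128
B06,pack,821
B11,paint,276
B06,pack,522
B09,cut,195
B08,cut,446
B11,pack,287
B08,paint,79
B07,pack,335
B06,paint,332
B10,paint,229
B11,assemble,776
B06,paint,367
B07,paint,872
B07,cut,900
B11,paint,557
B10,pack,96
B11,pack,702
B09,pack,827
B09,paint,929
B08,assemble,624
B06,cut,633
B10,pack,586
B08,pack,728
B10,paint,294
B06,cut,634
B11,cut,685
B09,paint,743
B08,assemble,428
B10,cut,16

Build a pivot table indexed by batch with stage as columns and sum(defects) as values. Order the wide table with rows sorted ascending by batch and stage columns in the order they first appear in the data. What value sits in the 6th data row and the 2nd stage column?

With rows sorted ascending by batch, row 6 is batch=B11. stage columns in first-appearance order: pack, assemble, cut, paint; column 2 is assemble.
Long rows with batch=B11, stage=assemble: 128 + 776 = 904.

904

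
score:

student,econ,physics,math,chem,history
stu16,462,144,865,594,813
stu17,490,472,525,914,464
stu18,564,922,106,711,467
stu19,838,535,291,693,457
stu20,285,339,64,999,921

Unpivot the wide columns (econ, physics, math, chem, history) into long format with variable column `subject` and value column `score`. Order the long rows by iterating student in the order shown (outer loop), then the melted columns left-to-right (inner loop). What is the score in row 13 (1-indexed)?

25 rows total (5 × 5). Row 13: index ⌊(13-1)/5⌋ = 2 into student → stu18; (13-1) mod 5 = 2 into the melted columns → math.
So row 13 is (stu18, math, 106); score = 106.

106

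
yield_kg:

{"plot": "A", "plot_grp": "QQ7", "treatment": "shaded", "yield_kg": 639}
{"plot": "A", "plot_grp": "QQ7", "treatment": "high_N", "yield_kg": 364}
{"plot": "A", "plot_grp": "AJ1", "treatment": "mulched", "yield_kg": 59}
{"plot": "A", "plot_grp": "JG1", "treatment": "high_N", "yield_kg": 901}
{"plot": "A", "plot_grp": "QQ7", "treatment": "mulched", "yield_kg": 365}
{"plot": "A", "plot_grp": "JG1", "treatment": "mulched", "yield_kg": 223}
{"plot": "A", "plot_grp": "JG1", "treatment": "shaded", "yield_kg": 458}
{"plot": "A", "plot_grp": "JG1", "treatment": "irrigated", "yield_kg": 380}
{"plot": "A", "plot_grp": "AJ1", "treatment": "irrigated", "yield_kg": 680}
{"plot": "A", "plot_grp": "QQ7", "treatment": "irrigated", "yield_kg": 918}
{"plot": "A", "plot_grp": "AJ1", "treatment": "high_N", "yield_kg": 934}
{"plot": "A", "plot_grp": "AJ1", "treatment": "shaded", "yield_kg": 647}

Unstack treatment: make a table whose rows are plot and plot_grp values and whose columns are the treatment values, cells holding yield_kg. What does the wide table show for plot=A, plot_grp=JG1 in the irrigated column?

Wide layout: rows indexed by plot and plot_grp, columns are the 4 distinct treatment values (shaded, high_N, mulched, irrigated).
Cell (plot=A, plot_grp=JG1, treatment=irrigated) draws from the long row where plot=A, plot_grp=JG1 and treatment=irrigated, which has yield_kg=380.

380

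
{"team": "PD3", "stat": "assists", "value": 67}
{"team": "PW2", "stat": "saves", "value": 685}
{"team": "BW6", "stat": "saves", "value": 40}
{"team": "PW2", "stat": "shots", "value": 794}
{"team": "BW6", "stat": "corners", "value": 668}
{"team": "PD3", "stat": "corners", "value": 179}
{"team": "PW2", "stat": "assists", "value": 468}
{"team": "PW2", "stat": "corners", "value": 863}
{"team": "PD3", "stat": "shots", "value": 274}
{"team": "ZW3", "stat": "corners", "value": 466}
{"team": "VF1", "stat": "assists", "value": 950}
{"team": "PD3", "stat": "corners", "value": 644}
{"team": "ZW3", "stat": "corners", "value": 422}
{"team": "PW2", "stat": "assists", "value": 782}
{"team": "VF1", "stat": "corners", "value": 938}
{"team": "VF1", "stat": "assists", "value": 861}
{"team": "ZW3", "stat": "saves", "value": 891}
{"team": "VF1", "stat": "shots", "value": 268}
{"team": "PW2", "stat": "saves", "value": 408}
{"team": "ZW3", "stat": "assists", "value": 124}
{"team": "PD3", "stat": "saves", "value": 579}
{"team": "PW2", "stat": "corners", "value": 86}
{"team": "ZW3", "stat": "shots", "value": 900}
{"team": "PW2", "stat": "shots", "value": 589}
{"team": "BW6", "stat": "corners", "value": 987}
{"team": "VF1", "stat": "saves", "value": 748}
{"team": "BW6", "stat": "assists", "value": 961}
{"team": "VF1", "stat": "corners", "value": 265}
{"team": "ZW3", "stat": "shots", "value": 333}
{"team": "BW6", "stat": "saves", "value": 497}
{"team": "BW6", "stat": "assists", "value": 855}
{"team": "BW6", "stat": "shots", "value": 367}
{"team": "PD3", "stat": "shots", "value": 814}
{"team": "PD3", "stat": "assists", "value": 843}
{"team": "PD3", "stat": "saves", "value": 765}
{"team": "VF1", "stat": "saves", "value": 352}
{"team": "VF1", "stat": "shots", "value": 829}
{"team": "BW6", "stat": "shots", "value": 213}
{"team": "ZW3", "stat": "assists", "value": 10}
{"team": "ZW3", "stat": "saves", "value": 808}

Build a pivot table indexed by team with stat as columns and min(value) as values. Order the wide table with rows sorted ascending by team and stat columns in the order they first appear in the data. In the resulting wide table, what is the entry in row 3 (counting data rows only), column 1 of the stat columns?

With rows sorted ascending by team, row 3 is team=PW2. stat columns in first-appearance order: assists, saves, shots, corners; column 1 is assists.
Long rows with team=PW2, stat=assists: min(468, 782) = 468.

468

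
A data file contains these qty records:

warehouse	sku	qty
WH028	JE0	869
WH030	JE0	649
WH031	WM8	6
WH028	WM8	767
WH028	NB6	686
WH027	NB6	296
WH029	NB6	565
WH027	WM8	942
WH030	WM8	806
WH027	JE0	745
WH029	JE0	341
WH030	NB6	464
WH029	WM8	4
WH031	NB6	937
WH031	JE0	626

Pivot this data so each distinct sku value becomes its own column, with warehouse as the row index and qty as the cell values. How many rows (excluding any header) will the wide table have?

5 distinct warehouse values → 5 rows.

5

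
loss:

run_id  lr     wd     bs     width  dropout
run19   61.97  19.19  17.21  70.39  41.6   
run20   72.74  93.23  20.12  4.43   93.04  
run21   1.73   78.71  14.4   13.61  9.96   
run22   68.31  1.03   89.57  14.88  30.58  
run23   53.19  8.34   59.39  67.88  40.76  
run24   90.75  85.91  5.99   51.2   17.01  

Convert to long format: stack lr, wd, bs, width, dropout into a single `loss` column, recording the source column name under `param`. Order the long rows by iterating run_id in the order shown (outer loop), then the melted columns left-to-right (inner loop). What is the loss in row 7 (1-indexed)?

30 rows total (6 × 5). Row 7: index ⌊(7-1)/5⌋ = 1 into run_id → run20; (7-1) mod 5 = 1 into the melted columns → wd.
So row 7 is (run20, wd, 93.23); loss = 93.23.

93.23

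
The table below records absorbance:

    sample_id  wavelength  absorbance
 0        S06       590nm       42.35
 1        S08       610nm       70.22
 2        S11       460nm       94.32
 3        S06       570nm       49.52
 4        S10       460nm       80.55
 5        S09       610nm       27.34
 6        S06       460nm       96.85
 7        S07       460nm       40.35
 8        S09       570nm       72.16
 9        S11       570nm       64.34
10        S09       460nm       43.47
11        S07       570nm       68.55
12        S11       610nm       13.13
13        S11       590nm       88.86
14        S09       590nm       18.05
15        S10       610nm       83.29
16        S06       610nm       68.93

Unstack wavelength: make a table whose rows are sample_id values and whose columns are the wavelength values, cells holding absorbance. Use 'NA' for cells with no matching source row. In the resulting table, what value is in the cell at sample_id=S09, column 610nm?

27.34

The long row with sample_id=S09, wavelength=610nm has absorbance=27.34.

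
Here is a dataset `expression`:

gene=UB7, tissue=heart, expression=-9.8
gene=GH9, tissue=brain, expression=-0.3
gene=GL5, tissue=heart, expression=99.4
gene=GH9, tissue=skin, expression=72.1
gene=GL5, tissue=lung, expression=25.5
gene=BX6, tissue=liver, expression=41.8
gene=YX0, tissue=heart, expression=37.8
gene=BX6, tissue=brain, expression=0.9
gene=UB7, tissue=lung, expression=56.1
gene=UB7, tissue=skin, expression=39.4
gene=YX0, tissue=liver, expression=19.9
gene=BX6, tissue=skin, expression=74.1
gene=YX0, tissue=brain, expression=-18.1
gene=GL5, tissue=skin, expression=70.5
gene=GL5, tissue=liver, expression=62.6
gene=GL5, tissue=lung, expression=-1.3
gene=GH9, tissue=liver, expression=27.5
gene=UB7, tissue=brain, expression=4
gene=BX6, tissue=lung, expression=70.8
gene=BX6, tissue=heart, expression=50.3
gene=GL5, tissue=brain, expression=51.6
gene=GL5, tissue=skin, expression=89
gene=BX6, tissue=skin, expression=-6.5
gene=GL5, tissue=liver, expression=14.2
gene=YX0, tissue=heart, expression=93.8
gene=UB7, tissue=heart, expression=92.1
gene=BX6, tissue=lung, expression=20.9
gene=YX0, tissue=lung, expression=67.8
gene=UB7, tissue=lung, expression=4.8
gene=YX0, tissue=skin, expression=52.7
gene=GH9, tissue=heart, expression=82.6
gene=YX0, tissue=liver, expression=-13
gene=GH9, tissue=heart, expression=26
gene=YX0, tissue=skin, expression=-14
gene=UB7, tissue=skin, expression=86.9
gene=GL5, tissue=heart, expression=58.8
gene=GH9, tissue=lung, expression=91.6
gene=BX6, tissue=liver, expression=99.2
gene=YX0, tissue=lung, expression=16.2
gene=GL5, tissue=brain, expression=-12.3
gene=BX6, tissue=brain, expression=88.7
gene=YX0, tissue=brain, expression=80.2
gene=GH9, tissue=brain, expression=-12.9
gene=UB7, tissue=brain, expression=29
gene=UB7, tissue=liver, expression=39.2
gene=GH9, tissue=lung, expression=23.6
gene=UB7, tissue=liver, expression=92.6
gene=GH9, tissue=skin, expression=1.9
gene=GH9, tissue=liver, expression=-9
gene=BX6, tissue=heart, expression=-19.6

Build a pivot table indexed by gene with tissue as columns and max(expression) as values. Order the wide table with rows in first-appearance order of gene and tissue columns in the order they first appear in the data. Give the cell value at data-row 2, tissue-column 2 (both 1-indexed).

-0.3

With rows in first-appearance order of gene, row 2 is gene=GH9. tissue columns in first-appearance order: heart, brain, skin, lung, liver; column 2 is brain.
Long rows with gene=GH9, tissue=brain: max(-0.3, -12.9) = -0.3.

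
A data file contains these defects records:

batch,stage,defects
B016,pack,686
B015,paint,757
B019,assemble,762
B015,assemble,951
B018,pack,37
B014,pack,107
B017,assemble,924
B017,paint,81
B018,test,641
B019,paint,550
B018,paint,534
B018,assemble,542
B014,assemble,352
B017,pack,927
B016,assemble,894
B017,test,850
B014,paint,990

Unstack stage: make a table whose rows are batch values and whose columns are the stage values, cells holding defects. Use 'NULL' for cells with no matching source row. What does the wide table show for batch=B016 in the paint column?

NULL

No long-format row has batch=B016 and stage=paint, so the cell is NULL.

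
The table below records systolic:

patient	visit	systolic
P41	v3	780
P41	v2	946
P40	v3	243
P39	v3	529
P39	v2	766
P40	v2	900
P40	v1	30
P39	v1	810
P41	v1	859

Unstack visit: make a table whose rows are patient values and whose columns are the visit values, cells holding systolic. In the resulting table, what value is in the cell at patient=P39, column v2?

Wide layout: rows indexed by patient, columns are the 3 distinct visit values (v3, v2, v1).
Cell (patient=P39, visit=v2) draws from the long row where patient=P39 and visit=v2, which has systolic=766.

766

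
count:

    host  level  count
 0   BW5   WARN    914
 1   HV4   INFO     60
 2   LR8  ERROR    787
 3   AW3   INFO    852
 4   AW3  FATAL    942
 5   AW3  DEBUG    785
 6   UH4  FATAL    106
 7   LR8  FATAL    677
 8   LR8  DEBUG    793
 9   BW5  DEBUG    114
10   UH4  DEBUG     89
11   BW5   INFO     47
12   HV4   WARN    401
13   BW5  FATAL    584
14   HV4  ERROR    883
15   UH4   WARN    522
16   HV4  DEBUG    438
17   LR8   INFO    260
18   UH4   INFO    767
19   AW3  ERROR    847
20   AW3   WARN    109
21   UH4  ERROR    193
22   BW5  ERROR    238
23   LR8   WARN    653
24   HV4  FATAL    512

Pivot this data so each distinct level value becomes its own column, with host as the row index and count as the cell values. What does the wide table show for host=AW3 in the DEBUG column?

785

Wide layout: rows indexed by host, columns are the 5 distinct level values (WARN, INFO, ERROR, FATAL, DEBUG).
Cell (host=AW3, level=DEBUG) draws from the long row where host=AW3 and level=DEBUG, which has count=785.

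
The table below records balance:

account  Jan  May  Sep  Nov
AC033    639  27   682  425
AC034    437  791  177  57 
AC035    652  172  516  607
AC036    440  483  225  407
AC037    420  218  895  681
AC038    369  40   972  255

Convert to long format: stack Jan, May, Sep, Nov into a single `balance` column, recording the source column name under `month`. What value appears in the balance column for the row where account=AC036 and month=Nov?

Unpivoting turns each (account, wide-column) pair into one long row.
The wide cell at row AC036, column Nov holds 407, so the long row (AC036, Nov) has balance=407.

407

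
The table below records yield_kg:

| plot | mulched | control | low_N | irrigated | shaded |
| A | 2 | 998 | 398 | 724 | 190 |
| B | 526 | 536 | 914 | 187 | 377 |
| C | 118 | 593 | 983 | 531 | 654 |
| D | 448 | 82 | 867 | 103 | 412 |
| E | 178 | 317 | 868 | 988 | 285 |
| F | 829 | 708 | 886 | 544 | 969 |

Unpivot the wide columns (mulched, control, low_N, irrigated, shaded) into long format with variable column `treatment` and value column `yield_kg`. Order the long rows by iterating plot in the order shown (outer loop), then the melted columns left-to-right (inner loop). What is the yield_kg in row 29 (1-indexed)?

30 rows total (6 × 5). Row 29: index ⌊(29-1)/5⌋ = 5 into plot → F; (29-1) mod 5 = 3 into the melted columns → irrigated.
So row 29 is (F, irrigated, 544); yield_kg = 544.

544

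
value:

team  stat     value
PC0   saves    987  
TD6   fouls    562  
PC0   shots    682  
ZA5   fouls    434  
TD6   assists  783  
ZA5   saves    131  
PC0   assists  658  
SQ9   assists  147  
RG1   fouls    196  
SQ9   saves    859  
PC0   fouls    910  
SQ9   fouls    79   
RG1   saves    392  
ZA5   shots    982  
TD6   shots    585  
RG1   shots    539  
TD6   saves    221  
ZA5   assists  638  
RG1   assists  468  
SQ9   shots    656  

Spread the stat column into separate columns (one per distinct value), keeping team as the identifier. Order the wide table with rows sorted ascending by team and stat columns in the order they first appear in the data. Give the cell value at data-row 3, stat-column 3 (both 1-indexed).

With rows sorted ascending by team, row 3 is team=SQ9. stat columns in first-appearance order: saves, fouls, shots, assists; column 3 is shots.
Long rows with team=SQ9, stat=shots: value = 656.

656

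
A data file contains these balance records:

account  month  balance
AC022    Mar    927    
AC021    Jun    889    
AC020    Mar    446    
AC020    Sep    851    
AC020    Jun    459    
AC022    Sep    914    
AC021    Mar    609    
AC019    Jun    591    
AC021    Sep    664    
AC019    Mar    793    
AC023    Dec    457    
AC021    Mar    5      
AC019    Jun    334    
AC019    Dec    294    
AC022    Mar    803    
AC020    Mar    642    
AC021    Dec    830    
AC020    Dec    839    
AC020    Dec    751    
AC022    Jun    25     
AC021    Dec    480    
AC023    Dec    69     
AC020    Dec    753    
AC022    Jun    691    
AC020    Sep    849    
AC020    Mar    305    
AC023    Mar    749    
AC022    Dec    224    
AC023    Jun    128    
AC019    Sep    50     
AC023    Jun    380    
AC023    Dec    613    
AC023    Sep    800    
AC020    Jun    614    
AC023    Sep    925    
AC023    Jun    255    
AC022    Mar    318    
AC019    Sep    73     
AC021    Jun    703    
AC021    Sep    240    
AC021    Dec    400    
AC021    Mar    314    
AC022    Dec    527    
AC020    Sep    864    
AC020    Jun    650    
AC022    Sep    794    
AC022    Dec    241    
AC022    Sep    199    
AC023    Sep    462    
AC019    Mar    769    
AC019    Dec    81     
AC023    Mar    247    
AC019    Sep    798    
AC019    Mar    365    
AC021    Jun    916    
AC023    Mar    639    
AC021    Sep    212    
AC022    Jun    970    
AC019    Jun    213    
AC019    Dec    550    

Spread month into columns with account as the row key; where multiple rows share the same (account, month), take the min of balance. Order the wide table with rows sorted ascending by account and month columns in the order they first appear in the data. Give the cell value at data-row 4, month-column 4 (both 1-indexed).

224

With rows sorted ascending by account, row 4 is account=AC022. month columns in first-appearance order: Mar, Jun, Sep, Dec; column 4 is Dec.
Long rows with account=AC022, month=Dec: min(224, 527, 241) = 224.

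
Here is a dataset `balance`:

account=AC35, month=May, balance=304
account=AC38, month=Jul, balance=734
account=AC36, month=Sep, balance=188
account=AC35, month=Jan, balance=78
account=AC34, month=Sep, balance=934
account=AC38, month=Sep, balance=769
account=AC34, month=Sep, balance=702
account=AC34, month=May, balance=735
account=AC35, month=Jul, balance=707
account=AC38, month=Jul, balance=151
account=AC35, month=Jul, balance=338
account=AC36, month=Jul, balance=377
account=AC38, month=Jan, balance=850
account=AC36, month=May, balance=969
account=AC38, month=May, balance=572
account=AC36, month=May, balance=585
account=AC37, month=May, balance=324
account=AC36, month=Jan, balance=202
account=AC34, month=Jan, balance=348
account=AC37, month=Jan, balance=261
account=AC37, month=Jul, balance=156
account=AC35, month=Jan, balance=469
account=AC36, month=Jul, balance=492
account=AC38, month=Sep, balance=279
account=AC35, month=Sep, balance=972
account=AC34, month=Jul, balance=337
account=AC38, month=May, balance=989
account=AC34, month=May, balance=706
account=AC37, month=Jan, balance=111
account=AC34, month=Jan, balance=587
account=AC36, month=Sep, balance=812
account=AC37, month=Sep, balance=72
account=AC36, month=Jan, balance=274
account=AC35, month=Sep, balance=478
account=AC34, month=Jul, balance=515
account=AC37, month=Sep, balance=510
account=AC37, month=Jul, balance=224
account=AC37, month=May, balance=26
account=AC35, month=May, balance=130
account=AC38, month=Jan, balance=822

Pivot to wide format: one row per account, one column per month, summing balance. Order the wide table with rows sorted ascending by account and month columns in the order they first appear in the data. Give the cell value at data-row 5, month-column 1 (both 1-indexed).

With rows sorted ascending by account, row 5 is account=AC38. month columns in first-appearance order: May, Jul, Sep, Jan; column 1 is May.
Long rows with account=AC38, month=May: 572 + 989 = 1561.

1561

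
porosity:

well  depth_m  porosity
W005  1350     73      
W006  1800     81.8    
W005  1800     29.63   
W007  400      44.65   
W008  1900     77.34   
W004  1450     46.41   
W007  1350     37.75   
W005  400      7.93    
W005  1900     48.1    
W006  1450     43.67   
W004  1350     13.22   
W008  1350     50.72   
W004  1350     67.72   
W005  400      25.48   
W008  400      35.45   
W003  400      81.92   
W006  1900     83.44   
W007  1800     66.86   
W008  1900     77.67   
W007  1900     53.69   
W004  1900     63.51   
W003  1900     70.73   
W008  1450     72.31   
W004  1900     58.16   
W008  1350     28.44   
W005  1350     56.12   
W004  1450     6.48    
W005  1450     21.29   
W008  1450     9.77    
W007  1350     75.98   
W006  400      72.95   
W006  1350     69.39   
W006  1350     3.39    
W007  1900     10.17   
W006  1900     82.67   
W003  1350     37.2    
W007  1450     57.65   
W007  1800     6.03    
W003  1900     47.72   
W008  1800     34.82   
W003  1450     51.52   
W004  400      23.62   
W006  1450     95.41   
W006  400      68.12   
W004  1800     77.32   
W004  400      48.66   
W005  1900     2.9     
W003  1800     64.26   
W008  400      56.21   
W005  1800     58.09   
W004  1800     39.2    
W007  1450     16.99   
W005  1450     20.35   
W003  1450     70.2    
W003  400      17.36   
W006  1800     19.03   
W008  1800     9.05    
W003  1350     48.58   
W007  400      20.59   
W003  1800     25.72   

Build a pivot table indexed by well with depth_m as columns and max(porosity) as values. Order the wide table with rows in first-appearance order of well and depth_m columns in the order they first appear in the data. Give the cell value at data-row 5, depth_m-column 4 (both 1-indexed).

63.51

With rows in first-appearance order of well, row 5 is well=W004. depth_m columns in first-appearance order: 1350, 1800, 400, 1900, 1450; column 4 is 1900.
Long rows with well=W004, depth_m=1900: max(63.51, 58.16) = 63.51.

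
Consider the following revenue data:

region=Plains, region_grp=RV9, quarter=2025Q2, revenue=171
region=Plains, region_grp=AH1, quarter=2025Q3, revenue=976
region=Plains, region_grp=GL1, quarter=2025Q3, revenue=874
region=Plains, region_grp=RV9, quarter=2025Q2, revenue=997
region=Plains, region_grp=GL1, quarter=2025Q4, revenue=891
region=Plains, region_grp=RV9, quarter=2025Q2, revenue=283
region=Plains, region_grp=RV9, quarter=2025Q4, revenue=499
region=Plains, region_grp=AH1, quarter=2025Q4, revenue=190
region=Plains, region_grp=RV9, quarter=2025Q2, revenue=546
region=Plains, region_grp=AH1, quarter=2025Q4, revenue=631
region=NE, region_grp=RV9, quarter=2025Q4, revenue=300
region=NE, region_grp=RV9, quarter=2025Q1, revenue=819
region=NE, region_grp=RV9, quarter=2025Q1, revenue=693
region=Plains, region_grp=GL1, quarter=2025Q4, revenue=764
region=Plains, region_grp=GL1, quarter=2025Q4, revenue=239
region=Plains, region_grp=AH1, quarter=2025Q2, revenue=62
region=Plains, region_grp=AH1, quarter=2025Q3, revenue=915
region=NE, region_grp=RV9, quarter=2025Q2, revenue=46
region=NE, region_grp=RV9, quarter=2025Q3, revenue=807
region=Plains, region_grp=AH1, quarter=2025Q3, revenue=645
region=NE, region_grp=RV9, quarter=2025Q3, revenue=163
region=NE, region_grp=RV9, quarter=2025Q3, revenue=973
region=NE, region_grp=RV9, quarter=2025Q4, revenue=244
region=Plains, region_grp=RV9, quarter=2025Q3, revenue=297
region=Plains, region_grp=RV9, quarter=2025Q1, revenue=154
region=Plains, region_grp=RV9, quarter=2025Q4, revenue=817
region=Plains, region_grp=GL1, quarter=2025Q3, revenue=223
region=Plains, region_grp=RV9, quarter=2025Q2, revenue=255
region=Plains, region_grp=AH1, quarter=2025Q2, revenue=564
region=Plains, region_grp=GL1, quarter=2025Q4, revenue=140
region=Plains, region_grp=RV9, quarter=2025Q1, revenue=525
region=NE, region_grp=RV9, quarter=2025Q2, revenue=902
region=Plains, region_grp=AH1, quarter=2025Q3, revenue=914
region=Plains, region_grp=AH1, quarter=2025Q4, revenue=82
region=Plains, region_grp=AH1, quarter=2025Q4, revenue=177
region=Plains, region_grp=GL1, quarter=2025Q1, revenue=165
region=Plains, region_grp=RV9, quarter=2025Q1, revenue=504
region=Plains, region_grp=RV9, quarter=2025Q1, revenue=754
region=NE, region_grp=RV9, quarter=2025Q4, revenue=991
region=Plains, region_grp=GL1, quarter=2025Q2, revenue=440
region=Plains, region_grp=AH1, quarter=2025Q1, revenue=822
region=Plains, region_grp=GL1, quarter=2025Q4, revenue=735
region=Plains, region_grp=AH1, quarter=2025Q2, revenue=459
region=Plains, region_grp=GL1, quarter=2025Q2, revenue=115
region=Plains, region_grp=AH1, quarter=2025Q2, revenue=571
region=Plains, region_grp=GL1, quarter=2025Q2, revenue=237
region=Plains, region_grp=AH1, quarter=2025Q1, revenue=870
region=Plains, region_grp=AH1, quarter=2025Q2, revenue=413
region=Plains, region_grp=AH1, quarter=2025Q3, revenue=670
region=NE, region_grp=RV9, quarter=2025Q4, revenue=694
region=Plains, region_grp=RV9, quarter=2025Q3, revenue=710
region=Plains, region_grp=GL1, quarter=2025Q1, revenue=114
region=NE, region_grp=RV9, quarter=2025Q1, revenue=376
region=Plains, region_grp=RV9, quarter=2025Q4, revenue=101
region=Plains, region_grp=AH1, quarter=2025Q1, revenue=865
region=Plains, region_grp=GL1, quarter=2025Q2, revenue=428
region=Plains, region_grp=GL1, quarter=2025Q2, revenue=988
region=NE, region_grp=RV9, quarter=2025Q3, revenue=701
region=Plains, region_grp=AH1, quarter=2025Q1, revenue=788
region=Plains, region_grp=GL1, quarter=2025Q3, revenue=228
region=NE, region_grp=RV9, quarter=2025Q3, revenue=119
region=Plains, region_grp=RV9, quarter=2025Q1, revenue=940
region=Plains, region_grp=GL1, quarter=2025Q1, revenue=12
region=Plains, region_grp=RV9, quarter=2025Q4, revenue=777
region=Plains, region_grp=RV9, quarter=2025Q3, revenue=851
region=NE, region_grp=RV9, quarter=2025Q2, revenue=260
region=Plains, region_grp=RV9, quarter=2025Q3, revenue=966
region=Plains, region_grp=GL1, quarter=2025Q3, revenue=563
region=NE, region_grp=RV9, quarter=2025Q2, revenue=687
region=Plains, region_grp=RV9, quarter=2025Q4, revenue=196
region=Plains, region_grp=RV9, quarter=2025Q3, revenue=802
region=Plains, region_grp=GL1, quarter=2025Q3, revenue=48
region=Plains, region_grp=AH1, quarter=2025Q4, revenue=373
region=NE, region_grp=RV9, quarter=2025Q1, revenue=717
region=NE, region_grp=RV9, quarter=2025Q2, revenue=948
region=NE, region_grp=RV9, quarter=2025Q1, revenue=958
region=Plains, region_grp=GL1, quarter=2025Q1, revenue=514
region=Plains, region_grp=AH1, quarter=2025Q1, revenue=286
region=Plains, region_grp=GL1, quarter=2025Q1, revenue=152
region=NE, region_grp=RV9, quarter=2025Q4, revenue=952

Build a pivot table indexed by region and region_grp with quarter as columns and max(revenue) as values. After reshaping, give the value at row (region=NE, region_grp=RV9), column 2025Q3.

973

Rows with region=NE, region_grp=RV9 and quarter=2025Q3: revenue values are 807, 163, 973, 701, 119.
max(807, 163, 973, 701, 119) = 973.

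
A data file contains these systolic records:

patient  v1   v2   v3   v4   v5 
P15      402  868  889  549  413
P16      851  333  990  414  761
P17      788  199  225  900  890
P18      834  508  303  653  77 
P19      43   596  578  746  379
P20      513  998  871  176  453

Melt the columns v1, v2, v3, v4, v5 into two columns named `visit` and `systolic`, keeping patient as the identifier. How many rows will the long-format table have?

30

6 patient values × 5 melted columns = 30 rows.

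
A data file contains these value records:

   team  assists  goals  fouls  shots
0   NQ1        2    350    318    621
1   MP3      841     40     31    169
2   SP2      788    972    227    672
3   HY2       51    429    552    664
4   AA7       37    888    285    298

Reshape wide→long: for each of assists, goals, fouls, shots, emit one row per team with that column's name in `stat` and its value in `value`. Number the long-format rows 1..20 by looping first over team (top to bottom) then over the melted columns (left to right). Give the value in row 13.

20 rows total (5 × 4). Row 13: index ⌊(13-1)/4⌋ = 3 into team → HY2; (13-1) mod 4 = 0 into the melted columns → assists.
So row 13 is (HY2, assists, 51); value = 51.

51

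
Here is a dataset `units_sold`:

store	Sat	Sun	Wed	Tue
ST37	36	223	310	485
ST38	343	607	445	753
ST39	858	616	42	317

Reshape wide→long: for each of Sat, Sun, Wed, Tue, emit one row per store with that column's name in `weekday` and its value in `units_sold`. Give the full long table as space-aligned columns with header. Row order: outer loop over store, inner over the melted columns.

Each (store, column) pair becomes one row: 3 × 4 = 12 rows.
For example, (ST37, Sat) → units_sold=36.

store  weekday  units_sold
ST37   Sat      36        
ST37   Sun      223       
ST37   Wed      310       
ST37   Tue      485       
ST38   Sat      343       
ST38   Sun      607       
ST38   Wed      445       
ST38   Tue      753       
ST39   Sat      858       
ST39   Sun      616       
ST39   Wed      42        
ST39   Tue      317       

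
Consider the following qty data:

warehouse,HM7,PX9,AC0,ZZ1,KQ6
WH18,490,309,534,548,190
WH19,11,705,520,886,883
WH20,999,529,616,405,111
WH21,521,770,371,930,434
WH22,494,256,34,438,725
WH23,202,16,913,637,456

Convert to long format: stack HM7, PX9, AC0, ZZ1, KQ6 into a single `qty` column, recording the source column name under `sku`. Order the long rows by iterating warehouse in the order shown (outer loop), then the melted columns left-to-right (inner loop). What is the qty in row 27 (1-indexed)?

16

30 rows total (6 × 5). Row 27: index ⌊(27-1)/5⌋ = 5 into warehouse → WH23; (27-1) mod 5 = 1 into the melted columns → PX9.
So row 27 is (WH23, PX9, 16); qty = 16.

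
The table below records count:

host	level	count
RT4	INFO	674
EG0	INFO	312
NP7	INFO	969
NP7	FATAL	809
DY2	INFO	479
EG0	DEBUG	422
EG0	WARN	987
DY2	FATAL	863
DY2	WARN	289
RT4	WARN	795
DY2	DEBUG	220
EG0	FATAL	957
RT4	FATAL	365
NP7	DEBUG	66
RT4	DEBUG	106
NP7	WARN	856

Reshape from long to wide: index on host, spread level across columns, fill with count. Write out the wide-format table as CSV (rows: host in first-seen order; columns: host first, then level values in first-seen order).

host,INFO,FATAL,DEBUG,WARN
RT4,674,365,106,795
EG0,312,957,422,987
NP7,969,809,66,856
DY2,479,863,220,289

Columns: host plus the 4 distinct level values (INFO, FATAL, DEBUG, WARN).
For example, row RT4 column INFO takes count=674 from the long row (RT4, INFO).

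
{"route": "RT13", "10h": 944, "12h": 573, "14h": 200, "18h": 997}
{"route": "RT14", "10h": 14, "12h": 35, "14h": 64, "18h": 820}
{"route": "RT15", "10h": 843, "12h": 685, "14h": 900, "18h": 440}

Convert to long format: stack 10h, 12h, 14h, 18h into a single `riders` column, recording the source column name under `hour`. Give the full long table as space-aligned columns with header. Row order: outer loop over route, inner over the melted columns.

Each (route, column) pair becomes one row: 3 × 4 = 12 rows.
For example, (RT13, 10h) → riders=944.

route  hour  riders
RT13   10h   944   
RT13   12h   573   
RT13   14h   200   
RT13   18h   997   
RT14   10h   14    
RT14   12h   35    
RT14   14h   64    
RT14   18h   820   
RT15   10h   843   
RT15   12h   685   
RT15   14h   900   
RT15   18h   440   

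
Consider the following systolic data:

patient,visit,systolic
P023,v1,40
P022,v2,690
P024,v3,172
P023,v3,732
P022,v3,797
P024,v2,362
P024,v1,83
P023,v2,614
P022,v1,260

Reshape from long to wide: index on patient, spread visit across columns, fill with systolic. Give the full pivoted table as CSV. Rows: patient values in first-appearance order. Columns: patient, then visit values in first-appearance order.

patient,v1,v2,v3
P023,40,614,732
P022,260,690,797
P024,83,362,172

Columns: patient plus the 3 distinct visit values (v1, v2, v3).
For example, row P023 column v1 takes systolic=40 from the long row (P023, v1).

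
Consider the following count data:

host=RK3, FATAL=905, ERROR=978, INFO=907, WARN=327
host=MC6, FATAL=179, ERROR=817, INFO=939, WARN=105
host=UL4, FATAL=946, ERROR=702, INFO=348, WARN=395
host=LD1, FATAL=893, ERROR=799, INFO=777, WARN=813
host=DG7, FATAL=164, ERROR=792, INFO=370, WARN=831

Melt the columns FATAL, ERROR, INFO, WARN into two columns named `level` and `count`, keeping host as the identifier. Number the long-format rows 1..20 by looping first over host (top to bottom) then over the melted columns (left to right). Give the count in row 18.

20 rows total (5 × 4). Row 18: index ⌊(18-1)/4⌋ = 4 into host → DG7; (18-1) mod 4 = 1 into the melted columns → ERROR.
So row 18 is (DG7, ERROR, 792); count = 792.

792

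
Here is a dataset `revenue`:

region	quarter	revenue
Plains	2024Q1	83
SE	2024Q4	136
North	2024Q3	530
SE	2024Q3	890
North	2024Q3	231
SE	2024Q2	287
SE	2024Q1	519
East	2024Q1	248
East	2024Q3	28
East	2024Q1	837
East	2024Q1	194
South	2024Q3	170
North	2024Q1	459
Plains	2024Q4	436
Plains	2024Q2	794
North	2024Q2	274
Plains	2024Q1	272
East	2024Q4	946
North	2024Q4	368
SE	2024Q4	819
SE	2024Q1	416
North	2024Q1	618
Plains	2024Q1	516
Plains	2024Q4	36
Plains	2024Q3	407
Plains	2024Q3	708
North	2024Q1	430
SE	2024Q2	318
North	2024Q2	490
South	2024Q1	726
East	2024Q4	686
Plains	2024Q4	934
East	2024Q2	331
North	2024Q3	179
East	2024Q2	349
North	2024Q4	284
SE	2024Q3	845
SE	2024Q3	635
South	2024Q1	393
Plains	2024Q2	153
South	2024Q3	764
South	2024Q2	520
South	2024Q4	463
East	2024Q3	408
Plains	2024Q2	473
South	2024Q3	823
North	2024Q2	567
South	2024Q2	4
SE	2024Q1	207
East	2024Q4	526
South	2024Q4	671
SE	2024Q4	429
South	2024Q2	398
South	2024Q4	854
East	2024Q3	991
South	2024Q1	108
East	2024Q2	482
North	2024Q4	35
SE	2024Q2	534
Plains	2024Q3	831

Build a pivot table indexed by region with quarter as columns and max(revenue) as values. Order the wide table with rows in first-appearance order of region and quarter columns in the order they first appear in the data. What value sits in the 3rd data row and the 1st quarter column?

With rows in first-appearance order of region, row 3 is region=North. quarter columns in first-appearance order: 2024Q1, 2024Q4, 2024Q3, 2024Q2; column 1 is 2024Q1.
Long rows with region=North, quarter=2024Q1: max(459, 618, 430) = 618.

618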